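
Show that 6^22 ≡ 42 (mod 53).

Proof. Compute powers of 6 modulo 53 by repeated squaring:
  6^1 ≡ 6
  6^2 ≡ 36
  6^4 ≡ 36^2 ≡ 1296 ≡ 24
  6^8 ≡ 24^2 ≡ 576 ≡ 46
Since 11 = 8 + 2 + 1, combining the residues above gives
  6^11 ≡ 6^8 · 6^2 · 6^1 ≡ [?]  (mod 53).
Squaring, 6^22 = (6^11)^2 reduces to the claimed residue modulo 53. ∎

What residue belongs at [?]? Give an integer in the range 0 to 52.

25

Multiply the listed residues: 46 · 36 · 6 = 1656 → 9936.
Reducing modulo 53: 9936 = 187·53 + 25, so 6^11 ≡ 25.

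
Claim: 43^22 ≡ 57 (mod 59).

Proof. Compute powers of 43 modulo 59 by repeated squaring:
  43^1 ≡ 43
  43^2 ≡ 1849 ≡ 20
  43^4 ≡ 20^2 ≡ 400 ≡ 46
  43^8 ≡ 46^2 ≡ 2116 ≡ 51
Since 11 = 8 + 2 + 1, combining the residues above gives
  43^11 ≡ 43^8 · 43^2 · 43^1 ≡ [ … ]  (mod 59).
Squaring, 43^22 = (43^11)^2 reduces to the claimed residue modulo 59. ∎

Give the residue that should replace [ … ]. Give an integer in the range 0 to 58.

Multiply the listed residues: 51 · 20 · 43 = 1020 → 43860.
Reducing modulo 59: 43860 = 743·59 + 23, so 43^11 ≡ 23.

23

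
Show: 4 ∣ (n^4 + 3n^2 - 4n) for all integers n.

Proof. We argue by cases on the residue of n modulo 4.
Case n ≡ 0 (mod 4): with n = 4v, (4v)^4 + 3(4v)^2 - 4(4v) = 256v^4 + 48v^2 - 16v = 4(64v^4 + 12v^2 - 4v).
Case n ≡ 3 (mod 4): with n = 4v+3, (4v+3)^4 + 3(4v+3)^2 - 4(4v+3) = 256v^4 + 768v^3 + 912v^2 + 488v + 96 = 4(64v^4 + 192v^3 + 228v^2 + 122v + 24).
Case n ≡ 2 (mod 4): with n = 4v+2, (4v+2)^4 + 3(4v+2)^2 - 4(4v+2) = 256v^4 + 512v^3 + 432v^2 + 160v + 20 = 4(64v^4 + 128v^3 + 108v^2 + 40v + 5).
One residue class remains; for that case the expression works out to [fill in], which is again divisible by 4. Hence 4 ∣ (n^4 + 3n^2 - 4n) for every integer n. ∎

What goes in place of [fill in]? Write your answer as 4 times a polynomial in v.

4(64v^4 + 64v^3 + 36v^2 + 6v)

The residues treated are {0, 3, 2}, so the missing case is n ≡ 1 (mod 4); write n = 4v+1.
Then (4v+1)^4 + 3(4v+1)^2 - 4(4v+1) = 256v^4 + 256v^3 + 144v^2 + 24v = 4(64v^4 + 64v^3 + 36v^2 + 6v).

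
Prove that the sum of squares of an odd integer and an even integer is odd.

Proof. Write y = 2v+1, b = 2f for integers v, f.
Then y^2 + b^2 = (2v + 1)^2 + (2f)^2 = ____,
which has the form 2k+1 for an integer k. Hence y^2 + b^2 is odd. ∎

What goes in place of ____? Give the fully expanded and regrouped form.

2(2f^2 + 2v^2 + 2v) + 1

Expanding: (2v + 1)^2 + (2f)^2 = 4f^2 + 4v^2 + 4v + 1.
Every term except the constant is even, so this is 2(2f^2 + 2v^2 + 2v) + 1,
and 2f^2 + 2v^2 + 2v ∈ ℤ gives the required form.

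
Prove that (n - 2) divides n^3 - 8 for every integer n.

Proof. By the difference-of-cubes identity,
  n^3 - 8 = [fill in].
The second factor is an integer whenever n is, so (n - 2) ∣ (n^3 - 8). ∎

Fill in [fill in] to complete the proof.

Polynomial division of n^3 - 8 by n - 2 leaves remainder 0 and quotient n^2 + 2n + 4.
Hence n^3 - 8 = (n - 2)(n^2 + 2n + 4).

(n - 2)(n^2 + 2n + 4)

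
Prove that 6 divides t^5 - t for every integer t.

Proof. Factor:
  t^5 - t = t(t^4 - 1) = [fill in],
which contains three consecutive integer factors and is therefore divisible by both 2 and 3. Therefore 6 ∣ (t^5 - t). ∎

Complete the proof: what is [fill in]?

(t - 1)t(t + 1)(t^2 + 1)

t^4 - 1 = (t^2 - 1)(t^2 + 1), and t^2 - 1 = (t-1)(t+1).
So t(t^4 - 1) = (t - 1)t(t + 1)(t^2 + 1).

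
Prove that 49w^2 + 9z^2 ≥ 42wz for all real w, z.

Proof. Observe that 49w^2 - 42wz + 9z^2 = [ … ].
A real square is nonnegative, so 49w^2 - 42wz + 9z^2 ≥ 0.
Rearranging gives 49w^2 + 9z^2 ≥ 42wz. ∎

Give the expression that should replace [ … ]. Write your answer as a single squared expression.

The leading and trailing coefficients are 7^2 and 3^2, and 42 = 2·7·3, so the trinomial is (7w - 3z)^2.
Hence 49w^2 - 42wz + 9z^2 ≥ 0.

(7w - 3z)^2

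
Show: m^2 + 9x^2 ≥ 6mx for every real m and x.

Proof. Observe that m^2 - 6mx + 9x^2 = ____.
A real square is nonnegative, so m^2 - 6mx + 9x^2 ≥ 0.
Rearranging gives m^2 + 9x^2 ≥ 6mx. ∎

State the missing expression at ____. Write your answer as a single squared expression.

(m - 3x)^2

The leading and trailing coefficients are 1^2 and 3^2, and 6 = 2·1·3, so the trinomial is (m - 3x)^2.
Hence m^2 - 6mx + 9x^2 ≥ 0.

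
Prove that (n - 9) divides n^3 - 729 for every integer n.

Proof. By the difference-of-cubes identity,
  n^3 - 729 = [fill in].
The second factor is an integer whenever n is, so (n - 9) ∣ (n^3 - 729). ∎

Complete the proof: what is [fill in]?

(n - 9)(n^2 + 9n + 81)

a^3 - b^3 = (a - b)(a^2 + ab + b^2). With a = n, b = 9:
n^3 - 729 = (n - 9)(n^2 + 9n + 81).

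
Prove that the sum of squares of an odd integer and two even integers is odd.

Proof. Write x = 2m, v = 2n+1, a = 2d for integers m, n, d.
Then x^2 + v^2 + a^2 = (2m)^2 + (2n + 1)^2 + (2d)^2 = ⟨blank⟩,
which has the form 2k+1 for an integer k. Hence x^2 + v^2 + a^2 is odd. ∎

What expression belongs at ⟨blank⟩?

Expanding: (2m)^2 + (2n + 1)^2 + (2d)^2 = 4d^2 + 4m^2 + 4n^2 + 4n + 1.
Every term except the constant is even, so this is 2(2d^2 + 2m^2 + 2n^2 + 2n) + 1,
and 2d^2 + 2m^2 + 2n^2 + 2n ∈ ℤ gives the required form.

2(2d^2 + 2m^2 + 2n^2 + 2n) + 1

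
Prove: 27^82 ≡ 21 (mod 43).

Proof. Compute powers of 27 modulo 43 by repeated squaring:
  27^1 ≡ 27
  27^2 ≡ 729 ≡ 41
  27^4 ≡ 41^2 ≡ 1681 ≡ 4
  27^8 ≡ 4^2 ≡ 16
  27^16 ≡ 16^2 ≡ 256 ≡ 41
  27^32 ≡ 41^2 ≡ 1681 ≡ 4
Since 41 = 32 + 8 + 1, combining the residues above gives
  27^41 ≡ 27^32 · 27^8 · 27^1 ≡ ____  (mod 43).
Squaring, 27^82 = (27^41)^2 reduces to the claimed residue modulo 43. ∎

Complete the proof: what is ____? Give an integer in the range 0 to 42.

8

Multiply the listed residues: 4 · 16 · 27 = 64 → 1728.
Reducing modulo 43: 1728 = 40·43 + 8, so 27^41 ≡ 8.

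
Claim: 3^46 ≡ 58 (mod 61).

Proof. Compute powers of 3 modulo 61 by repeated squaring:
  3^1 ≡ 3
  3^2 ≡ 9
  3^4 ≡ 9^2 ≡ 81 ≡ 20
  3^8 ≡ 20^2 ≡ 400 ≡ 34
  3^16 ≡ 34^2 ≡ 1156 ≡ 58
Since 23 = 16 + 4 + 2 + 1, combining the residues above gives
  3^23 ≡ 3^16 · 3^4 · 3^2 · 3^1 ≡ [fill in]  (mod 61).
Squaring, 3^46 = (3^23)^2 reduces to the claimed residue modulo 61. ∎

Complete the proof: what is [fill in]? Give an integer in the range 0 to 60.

Multiply the listed residues: 58 · 20 · 9 · 3 = 1160 → 10440 → 31320.
Reducing modulo 61: 31320 = 513·61 + 27, so 3^23 ≡ 27.

27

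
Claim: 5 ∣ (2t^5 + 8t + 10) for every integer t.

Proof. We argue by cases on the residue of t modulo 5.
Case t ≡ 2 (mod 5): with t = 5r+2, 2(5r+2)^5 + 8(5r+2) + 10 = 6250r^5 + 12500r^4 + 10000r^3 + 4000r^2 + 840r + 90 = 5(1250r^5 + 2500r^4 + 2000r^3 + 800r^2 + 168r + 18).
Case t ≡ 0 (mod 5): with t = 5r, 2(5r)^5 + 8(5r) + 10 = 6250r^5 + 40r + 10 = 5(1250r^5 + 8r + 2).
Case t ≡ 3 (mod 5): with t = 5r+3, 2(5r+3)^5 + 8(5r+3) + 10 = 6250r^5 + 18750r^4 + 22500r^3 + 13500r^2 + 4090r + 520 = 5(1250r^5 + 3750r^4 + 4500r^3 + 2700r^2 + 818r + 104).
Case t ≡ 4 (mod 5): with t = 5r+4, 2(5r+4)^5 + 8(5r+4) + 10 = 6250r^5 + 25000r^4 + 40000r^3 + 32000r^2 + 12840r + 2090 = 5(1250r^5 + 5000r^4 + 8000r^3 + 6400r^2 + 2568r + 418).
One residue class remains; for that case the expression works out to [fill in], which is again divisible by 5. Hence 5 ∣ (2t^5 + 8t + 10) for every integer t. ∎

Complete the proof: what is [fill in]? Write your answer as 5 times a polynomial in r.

5(1250r^5 + 1250r^4 + 500r^3 + 100r^2 + 18r + 4)

The residues treated are {2, 0, 3, 4}, so the missing case is t ≡ 1 (mod 5); write t = 5r+1.
Then 2(5r+1)^5 + 8(5r+1) + 10 = 6250r^5 + 6250r^4 + 2500r^3 + 500r^2 + 90r + 20 = 5(1250r^5 + 1250r^4 + 500r^3 + 100r^2 + 18r + 4).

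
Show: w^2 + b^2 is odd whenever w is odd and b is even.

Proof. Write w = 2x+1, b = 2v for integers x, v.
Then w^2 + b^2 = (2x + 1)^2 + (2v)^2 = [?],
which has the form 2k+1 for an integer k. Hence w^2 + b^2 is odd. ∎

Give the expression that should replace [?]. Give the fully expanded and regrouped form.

2(2v^2 + 2x^2 + 2x) + 1

Expanding: (2x + 1)^2 + (2v)^2 = 4v^2 + 4x^2 + 4x + 1.
Every term except the constant is even, so this is 2(2v^2 + 2x^2 + 2x) + 1,
and 2v^2 + 2x^2 + 2x ∈ ℤ gives the required form.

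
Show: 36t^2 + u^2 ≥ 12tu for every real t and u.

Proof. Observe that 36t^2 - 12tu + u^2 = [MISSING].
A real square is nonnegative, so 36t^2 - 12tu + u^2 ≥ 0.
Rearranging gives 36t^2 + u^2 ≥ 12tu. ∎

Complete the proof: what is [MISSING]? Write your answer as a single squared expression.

(6t - u)^2

36t^2 - 12tu + u^2 is a perfect-square trinomial: the outer terms are (6t)^2 and (u)^2, and the cross term is -2·6t·u.
So 36t^2 - 12tu + u^2 = (6t - u)^2 ≥ 0.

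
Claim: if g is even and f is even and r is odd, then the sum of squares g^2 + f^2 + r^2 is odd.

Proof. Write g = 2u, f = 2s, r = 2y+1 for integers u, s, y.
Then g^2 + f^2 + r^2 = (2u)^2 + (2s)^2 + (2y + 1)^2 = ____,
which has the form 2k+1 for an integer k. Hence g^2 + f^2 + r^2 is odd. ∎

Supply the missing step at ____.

Expanding: (2u)^2 + (2s)^2 + (2y + 1)^2 = 4s^2 + 4u^2 + 4y^2 + 4y + 1.
Every term except the constant is even, so this is 2(2s^2 + 2u^2 + 2y^2 + 2y) + 1,
and 2s^2 + 2u^2 + 2y^2 + 2y ∈ ℤ gives the required form.

2(2s^2 + 2u^2 + 2y^2 + 2y) + 1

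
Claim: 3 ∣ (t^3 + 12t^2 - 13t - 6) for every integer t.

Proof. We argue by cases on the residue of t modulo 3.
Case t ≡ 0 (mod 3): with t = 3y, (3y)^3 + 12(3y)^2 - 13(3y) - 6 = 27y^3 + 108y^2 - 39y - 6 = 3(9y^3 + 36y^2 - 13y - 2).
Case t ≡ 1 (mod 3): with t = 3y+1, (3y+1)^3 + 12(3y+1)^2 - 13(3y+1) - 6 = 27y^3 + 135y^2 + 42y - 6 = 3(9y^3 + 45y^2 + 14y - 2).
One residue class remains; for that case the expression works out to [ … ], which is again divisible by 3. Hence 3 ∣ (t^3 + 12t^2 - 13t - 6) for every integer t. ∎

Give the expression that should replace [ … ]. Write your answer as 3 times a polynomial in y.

3(9y^3 + 54y^2 + 47y + 8)

The residues treated are {0, 1}, so the missing case is t ≡ 2 (mod 3); write t = 3y+2.
Then (3y+2)^3 + 12(3y+2)^2 - 13(3y+2) - 6 = 27y^3 + 162y^2 + 141y + 24 = 3(9y^3 + 54y^2 + 47y + 8).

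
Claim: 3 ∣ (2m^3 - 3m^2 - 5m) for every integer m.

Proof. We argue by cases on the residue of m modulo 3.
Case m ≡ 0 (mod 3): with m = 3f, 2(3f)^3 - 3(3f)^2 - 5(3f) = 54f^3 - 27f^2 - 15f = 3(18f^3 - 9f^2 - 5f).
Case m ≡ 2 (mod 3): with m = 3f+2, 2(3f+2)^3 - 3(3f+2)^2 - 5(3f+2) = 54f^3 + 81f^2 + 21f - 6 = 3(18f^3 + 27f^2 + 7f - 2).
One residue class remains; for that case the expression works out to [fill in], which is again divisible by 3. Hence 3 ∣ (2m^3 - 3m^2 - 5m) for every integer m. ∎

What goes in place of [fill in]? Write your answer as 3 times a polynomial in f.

Only m ≡ 1 (mod 3) is unaccounted for. Put m = 3f+1:
2(3f+1)^3 - 3(3f+1)^2 - 5(3f+1) expands to 54f^3 + 27f^2 - 15f - 6,
and factoring out 3 leaves 3(18f^3 + 9f^2 - 5f - 2).

3(18f^3 + 9f^2 - 5f - 2)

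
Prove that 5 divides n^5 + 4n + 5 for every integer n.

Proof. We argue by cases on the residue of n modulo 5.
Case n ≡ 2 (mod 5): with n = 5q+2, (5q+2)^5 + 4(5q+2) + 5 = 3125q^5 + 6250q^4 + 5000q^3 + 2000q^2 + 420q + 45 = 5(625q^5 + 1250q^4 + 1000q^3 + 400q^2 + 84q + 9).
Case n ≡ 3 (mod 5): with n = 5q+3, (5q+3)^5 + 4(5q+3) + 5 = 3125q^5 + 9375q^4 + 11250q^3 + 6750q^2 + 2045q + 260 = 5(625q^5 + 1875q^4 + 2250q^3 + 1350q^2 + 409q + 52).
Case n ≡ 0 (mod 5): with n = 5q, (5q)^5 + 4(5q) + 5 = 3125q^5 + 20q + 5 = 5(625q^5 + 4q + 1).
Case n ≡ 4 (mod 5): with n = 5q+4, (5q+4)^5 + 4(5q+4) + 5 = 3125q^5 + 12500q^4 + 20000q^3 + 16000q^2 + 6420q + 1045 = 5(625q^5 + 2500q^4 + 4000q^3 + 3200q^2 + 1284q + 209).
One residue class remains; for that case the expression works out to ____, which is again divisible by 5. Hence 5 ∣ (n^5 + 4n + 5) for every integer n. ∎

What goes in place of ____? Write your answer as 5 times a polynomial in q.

5(625q^5 + 625q^4 + 250q^3 + 50q^2 + 9q + 2)

Only n ≡ 1 (mod 5) is unaccounted for. Put n = 5q+1:
(5q+1)^5 + 4(5q+1) + 5 expands to 3125q^5 + 3125q^4 + 1250q^3 + 250q^2 + 45q + 10,
and factoring out 5 leaves 5(625q^5 + 625q^4 + 250q^3 + 50q^2 + 9q + 2).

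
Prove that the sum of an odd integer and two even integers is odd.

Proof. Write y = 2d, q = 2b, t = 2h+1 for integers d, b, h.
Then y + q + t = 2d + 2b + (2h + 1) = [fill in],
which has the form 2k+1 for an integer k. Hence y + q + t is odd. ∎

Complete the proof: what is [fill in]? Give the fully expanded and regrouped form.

2(b + d + h) + 1

Expanding: 2d + 2b + (2h + 1) = 2b + 2d + 2h + 1.
Every term except the constant is even, so this is 2(b + d + h) + 1,
and b + d + h ∈ ℤ gives the required form.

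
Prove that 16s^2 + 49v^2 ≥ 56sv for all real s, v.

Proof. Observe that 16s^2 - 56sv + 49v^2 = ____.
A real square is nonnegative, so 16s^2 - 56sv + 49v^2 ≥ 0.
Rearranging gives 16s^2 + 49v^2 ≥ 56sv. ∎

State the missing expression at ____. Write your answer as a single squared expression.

(4s - 7v)^2

The leading and trailing coefficients are 4^2 and 7^2, and 56 = 2·4·7, so the trinomial is (4s - 7v)^2.
Hence 16s^2 - 56sv + 49v^2 ≥ 0.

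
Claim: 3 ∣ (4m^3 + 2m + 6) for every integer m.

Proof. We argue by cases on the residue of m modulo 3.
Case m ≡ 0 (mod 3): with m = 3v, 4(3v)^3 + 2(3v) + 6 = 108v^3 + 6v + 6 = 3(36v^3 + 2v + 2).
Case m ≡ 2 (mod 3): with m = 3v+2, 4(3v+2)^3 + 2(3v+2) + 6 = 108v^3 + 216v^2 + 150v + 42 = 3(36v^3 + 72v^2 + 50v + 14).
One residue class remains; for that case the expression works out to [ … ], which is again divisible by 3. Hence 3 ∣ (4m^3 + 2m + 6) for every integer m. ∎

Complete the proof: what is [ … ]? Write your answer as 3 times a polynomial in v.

The residues treated are {0, 2}, so the missing case is m ≡ 1 (mod 3); write m = 3v+1.
Then 4(3v+1)^3 + 2(3v+1) + 6 = 108v^3 + 108v^2 + 42v + 12 = 3(36v^3 + 36v^2 + 14v + 4).

3(36v^3 + 36v^2 + 14v + 4)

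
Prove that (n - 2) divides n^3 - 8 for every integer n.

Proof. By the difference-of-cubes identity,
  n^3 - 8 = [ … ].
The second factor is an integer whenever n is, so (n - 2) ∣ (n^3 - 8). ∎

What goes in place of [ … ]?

Polynomial division of n^3 - 8 by n - 2 leaves remainder 0 and quotient n^2 + 2n + 4.
Hence n^3 - 8 = (n - 2)(n^2 + 2n + 4).

(n - 2)(n^2 + 2n + 4)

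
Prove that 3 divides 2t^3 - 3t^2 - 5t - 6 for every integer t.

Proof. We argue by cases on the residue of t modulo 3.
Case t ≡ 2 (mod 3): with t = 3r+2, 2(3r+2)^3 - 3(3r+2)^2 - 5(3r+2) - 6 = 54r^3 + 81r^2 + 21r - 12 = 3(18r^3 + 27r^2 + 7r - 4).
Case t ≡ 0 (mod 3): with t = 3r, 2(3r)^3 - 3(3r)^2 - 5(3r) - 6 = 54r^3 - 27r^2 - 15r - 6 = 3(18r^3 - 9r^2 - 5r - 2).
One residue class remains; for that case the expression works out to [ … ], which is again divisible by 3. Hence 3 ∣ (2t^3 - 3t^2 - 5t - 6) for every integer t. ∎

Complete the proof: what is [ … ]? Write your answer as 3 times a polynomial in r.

Only t ≡ 1 (mod 3) is unaccounted for. Put t = 3r+1:
2(3r+1)^3 - 3(3r+1)^2 - 5(3r+1) - 6 expands to 54r^3 + 27r^2 - 15r - 12,
and factoring out 3 leaves 3(18r^3 + 9r^2 - 5r - 4).

3(18r^3 + 9r^2 - 5r - 4)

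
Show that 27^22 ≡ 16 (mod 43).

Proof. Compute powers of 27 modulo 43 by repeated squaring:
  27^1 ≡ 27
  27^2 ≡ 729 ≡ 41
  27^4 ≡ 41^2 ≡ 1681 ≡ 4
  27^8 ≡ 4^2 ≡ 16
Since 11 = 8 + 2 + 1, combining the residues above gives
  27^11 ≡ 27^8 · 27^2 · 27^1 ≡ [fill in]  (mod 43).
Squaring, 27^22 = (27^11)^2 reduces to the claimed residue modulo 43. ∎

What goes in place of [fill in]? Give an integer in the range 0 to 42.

39

27^8 · 27^2 · 27^1 ≡ 16 · 41 · 27 = 17712.
17712 mod 43 = 39, so 27^11 ≡ 39 (mod 43).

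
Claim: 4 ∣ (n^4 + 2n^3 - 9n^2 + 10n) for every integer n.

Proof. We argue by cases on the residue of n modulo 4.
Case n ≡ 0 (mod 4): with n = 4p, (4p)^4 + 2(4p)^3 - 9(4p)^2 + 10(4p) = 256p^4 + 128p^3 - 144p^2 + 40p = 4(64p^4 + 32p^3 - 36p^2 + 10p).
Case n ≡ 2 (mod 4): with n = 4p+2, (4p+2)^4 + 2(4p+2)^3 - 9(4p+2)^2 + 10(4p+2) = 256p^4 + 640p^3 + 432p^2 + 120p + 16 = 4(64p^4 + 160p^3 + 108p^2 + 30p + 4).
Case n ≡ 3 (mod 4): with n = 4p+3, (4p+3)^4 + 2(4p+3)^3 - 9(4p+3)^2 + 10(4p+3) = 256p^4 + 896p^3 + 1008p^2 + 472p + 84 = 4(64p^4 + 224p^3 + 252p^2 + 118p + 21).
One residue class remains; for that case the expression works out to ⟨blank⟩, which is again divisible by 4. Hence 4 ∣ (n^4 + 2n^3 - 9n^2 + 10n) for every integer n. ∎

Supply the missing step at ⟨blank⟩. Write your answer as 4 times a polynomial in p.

4(64p^4 + 96p^3 + 12p^2 + 2p + 1)

The residues treated are {0, 2, 3}, so the missing case is n ≡ 1 (mod 4); write n = 4p+1.
Then (4p+1)^4 + 2(4p+1)^3 - 9(4p+1)^2 + 10(4p+1) = 256p^4 + 384p^3 + 48p^2 + 8p + 4 = 4(64p^4 + 96p^3 + 12p^2 + 2p + 1).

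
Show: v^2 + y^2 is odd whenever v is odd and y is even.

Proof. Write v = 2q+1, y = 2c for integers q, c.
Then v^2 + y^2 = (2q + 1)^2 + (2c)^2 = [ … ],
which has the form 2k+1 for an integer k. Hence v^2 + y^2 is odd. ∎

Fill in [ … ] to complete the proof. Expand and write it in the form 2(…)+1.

Expanding: (2q + 1)^2 + (2c)^2 = 4c^2 + 4q^2 + 4q + 1.
Every term except the constant is even, so this is 2(2c^2 + 2q^2 + 2q) + 1,
and 2c^2 + 2q^2 + 2q ∈ ℤ gives the required form.

2(2c^2 + 2q^2 + 2q) + 1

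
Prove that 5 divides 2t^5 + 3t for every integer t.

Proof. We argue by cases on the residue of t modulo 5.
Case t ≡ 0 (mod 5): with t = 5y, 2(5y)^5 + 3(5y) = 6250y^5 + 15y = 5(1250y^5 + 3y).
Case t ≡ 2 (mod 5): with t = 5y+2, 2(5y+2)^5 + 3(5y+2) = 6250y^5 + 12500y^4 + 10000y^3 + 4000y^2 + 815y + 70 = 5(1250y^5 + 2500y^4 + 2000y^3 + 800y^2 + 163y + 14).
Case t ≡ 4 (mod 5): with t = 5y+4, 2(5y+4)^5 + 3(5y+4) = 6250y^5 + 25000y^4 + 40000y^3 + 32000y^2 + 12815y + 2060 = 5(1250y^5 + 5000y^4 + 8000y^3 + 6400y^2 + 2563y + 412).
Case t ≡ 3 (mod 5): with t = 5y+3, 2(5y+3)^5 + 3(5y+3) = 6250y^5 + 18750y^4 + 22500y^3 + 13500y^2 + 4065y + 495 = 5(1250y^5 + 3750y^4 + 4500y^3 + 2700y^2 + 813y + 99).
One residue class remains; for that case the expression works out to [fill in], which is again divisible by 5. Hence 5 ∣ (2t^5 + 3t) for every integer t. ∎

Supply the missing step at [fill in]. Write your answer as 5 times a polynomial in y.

Only t ≡ 1 (mod 5) is unaccounted for. Put t = 5y+1:
2(5y+1)^5 + 3(5y+1) expands to 6250y^5 + 6250y^4 + 2500y^3 + 500y^2 + 65y + 5,
and factoring out 5 leaves 5(1250y^5 + 1250y^4 + 500y^3 + 100y^2 + 13y + 1).

5(1250y^5 + 1250y^4 + 500y^3 + 100y^2 + 13y + 1)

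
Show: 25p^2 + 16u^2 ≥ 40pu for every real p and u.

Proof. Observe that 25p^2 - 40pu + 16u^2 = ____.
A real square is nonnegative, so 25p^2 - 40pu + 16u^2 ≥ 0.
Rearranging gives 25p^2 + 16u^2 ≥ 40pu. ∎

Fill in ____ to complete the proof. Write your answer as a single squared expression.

25p^2 - 40pu + 16u^2 is a perfect-square trinomial: the outer terms are (5p)^2 and (4u)^2, and the cross term is -2·5p·4u.
So 25p^2 - 40pu + 16u^2 = (5p - 4u)^2 ≥ 0.

(5p - 4u)^2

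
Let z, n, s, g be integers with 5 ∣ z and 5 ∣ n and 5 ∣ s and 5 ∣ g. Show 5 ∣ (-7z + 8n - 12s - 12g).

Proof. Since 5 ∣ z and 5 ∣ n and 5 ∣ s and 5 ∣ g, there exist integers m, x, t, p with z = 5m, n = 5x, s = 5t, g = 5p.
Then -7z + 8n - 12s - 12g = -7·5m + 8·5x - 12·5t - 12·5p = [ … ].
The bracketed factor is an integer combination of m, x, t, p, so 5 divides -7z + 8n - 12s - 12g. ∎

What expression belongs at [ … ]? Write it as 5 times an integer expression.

5(-7m - 12p - 12t + 8x)

Each term has a factor of 5: -7·5m + 8·5x - 12·5t - 12·5p = 5·(-7m - 12p - 12t + 8x).
Since -7m - 12p - 12t + 8x is an integer, 5 ∣ (-7z + 8n - 12s - 12g).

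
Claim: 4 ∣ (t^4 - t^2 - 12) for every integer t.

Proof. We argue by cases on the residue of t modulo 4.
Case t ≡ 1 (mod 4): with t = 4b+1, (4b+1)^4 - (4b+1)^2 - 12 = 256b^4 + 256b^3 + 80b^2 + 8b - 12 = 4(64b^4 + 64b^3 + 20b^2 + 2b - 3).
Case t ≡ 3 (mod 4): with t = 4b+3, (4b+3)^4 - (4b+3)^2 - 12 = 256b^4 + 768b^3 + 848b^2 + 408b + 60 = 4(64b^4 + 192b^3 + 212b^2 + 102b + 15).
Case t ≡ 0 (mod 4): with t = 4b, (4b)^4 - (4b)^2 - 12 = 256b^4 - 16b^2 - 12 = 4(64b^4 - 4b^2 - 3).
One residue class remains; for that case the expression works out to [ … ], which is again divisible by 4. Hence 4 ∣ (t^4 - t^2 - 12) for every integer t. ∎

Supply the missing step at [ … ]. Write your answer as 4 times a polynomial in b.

4(64b^4 + 128b^3 + 92b^2 + 28b)

The residues treated are {1, 3, 0}, so the missing case is t ≡ 2 (mod 4); write t = 4b+2.
Then (4b+2)^4 - (4b+2)^2 - 12 = 256b^4 + 512b^3 + 368b^2 + 112b = 4(64b^4 + 128b^3 + 92b^2 + 28b).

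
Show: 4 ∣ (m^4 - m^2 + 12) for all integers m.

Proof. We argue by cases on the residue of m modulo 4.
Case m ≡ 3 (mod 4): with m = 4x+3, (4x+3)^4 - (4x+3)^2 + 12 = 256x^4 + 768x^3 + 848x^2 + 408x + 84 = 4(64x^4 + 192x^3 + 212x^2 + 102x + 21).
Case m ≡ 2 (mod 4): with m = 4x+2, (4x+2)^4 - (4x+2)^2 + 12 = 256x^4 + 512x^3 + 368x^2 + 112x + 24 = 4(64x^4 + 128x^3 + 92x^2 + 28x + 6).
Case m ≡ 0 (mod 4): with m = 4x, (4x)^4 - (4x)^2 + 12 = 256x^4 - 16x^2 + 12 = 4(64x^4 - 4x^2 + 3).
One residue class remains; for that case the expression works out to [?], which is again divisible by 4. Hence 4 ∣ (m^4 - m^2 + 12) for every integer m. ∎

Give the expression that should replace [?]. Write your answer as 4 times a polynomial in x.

The residues treated are {3, 2, 0}, so the missing case is m ≡ 1 (mod 4); write m = 4x+1.
Then (4x+1)^4 - (4x+1)^2 + 12 = 256x^4 + 256x^3 + 80x^2 + 8x + 12 = 4(64x^4 + 64x^3 + 20x^2 + 2x + 3).

4(64x^4 + 64x^3 + 20x^2 + 2x + 3)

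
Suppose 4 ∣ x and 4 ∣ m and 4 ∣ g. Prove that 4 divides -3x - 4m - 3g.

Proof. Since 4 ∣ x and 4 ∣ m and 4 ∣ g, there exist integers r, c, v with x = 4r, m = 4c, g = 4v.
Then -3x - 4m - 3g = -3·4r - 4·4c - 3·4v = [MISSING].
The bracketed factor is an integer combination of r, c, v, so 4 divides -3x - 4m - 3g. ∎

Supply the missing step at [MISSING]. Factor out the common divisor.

4(-4c - 3r - 3v)

Pull the common 4 out of every term: -3·4r - 4·4c - 3·4v = 4(-4c - 3r - 3v).
-4c - 3r - 3v is an integer, which exhibits the divisibility.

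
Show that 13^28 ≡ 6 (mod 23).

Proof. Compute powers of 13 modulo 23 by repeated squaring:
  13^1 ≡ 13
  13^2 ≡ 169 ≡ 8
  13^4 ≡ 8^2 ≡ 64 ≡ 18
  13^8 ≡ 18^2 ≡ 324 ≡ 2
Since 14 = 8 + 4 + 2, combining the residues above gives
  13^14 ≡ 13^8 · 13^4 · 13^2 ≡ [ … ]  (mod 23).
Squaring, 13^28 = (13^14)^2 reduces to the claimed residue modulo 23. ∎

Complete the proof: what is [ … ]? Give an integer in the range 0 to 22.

Multiply the listed residues: 2 · 18 · 8 = 36 → 288.
Reducing modulo 23: 288 = 12·23 + 12, so 13^14 ≡ 12.

12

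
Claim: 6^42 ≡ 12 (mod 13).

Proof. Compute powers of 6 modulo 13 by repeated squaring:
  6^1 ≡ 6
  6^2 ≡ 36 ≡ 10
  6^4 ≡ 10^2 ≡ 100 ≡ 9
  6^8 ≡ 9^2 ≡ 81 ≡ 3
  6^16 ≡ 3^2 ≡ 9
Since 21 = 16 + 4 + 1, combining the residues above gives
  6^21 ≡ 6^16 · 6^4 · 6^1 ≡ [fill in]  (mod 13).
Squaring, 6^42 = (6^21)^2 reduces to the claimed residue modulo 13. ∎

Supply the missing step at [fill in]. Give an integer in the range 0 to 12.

6^16 · 6^4 · 6^1 ≡ 9 · 9 · 6 = 486.
486 mod 13 = 5, so 6^21 ≡ 5 (mod 13).

5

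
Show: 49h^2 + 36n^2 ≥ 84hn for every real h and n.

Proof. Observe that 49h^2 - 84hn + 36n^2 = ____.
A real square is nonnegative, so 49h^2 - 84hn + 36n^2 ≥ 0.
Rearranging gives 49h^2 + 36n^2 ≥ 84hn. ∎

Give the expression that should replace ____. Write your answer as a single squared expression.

The leading and trailing coefficients are 7^2 and 6^2, and 84 = 2·7·6, so the trinomial is (7h - 6n)^2.
Hence 49h^2 - 84hn + 36n^2 ≥ 0.

(7h - 6n)^2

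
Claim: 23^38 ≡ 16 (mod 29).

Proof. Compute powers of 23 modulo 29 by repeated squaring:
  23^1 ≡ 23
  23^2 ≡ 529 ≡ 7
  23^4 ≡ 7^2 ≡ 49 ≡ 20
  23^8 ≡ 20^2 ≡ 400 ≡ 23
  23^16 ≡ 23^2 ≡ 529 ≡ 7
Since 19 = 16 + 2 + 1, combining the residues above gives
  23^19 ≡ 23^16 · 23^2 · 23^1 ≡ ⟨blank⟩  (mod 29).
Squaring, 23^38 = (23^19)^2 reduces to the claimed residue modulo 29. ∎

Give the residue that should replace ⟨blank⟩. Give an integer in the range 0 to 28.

Multiply the listed residues: 7 · 7 · 23 = 49 → 1127.
Reducing modulo 29: 1127 = 38·29 + 25, so 23^19 ≡ 25.

25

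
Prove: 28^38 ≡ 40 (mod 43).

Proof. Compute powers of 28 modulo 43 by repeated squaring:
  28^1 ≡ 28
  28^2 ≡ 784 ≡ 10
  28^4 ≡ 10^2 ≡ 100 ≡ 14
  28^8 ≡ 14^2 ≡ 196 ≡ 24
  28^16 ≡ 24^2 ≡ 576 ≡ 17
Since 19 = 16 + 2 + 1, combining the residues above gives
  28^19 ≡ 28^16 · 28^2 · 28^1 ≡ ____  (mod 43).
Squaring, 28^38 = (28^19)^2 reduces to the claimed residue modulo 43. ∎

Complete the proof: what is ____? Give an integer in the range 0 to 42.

30

Multiply the listed residues: 17 · 10 · 28 = 170 → 4760.
Reducing modulo 43: 4760 = 110·43 + 30, so 28^19 ≡ 30.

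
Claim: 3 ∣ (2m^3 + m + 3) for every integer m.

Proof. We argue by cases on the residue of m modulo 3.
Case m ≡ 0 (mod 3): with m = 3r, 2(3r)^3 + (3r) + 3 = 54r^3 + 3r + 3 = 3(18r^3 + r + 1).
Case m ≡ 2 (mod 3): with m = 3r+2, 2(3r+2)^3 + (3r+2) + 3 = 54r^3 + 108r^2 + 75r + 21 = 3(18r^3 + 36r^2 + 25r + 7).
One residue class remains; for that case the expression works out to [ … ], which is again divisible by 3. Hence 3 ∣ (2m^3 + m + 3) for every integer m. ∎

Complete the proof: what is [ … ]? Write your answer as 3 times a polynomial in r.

Only m ≡ 1 (mod 3) is unaccounted for. Put m = 3r+1:
2(3r+1)^3 + (3r+1) + 3 expands to 54r^3 + 54r^2 + 21r + 6,
and factoring out 3 leaves 3(18r^3 + 18r^2 + 7r + 2).

3(18r^3 + 18r^2 + 7r + 2)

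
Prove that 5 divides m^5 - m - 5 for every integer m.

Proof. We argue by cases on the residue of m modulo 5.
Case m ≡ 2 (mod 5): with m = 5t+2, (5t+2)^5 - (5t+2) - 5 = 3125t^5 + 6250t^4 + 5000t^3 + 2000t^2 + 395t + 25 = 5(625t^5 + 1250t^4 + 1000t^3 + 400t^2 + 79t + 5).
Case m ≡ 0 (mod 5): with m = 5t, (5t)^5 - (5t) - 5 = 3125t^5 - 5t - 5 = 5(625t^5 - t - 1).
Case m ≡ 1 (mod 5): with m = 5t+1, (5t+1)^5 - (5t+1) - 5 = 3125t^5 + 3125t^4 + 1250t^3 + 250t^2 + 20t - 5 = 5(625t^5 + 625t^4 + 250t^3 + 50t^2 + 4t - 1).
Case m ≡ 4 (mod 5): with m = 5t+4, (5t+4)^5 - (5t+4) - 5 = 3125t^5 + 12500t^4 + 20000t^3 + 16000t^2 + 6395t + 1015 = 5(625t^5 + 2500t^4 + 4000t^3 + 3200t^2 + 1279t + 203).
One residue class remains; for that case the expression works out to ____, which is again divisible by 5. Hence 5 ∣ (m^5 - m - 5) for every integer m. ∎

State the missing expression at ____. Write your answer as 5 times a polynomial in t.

The residues treated are {2, 0, 1, 4}, so the missing case is m ≡ 3 (mod 5); write m = 5t+3.
Then (5t+3)^5 - (5t+3) - 5 = 3125t^5 + 9375t^4 + 11250t^3 + 6750t^2 + 2020t + 235 = 5(625t^5 + 1875t^4 + 2250t^3 + 1350t^2 + 404t + 47).

5(625t^5 + 1875t^4 + 2250t^3 + 1350t^2 + 404t + 47)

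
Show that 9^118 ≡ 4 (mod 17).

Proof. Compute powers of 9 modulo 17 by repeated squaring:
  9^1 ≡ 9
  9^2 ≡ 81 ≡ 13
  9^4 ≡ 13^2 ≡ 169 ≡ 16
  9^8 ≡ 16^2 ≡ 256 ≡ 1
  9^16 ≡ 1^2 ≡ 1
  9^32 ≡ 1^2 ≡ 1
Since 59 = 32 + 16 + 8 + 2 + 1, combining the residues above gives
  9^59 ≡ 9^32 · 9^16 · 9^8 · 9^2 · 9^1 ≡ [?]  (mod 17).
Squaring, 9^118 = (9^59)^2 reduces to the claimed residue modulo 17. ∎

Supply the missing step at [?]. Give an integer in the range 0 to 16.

15

Multiply the listed residues: 1 · 1 · 1 · 13 · 9 = 1 → 1 → 13 → 117.
Reducing modulo 17: 117 = 6·17 + 15, so 9^59 ≡ 15.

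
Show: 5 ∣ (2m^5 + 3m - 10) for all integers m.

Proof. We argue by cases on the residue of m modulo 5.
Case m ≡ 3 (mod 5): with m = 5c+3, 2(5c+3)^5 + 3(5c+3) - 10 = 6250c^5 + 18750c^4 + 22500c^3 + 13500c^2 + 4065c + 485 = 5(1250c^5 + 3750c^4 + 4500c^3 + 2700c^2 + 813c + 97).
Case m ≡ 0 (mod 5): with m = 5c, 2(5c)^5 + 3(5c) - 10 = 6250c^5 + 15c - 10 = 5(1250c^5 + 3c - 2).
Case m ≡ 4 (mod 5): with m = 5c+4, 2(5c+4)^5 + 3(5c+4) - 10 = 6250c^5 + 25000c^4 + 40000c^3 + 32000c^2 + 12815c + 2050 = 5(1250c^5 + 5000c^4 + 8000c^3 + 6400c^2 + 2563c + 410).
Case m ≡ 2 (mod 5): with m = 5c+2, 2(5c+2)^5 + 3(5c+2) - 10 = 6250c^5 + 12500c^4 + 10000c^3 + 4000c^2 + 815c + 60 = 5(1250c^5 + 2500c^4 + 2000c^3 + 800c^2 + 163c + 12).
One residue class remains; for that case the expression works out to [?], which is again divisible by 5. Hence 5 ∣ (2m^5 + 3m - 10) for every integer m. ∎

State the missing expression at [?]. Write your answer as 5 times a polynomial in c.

Only m ≡ 1 (mod 5) is unaccounted for. Put m = 5c+1:
2(5c+1)^5 + 3(5c+1) - 10 expands to 6250c^5 + 6250c^4 + 2500c^3 + 500c^2 + 65c - 5,
and factoring out 5 leaves 5(1250c^5 + 1250c^4 + 500c^3 + 100c^2 + 13c - 1).

5(1250c^5 + 1250c^4 + 500c^3 + 100c^2 + 13c - 1)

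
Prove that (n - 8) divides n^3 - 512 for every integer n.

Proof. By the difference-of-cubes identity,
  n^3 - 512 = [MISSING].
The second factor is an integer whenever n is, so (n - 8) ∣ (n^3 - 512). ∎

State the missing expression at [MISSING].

(n - 8)(n^2 + 8n + 64)

a^3 - b^3 = (a - b)(a^2 + ab + b^2). With a = n, b = 8:
n^3 - 512 = (n - 8)(n^2 + 8n + 64).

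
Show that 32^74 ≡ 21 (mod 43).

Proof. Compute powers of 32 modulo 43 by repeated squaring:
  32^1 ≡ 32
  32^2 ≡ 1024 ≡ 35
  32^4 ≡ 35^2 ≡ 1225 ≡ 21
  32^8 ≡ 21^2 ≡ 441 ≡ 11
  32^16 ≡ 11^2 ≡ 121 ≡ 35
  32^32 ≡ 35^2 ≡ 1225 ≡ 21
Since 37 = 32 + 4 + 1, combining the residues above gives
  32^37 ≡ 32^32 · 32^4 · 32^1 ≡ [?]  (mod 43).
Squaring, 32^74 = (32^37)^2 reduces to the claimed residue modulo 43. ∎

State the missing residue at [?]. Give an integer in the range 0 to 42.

8

Multiply the listed residues: 21 · 21 · 32 = 441 → 14112.
Reducing modulo 43: 14112 = 328·43 + 8, so 32^37 ≡ 8.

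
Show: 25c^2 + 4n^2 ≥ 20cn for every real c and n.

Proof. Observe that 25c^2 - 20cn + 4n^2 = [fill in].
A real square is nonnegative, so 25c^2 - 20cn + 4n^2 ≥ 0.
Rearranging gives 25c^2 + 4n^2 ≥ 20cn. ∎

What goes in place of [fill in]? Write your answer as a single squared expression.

(5c - 2n)^2

The leading and trailing coefficients are 5^2 and 2^2, and 20 = 2·5·2, so the trinomial is (5c - 2n)^2.
Hence 25c^2 - 20cn + 4n^2 ≥ 0.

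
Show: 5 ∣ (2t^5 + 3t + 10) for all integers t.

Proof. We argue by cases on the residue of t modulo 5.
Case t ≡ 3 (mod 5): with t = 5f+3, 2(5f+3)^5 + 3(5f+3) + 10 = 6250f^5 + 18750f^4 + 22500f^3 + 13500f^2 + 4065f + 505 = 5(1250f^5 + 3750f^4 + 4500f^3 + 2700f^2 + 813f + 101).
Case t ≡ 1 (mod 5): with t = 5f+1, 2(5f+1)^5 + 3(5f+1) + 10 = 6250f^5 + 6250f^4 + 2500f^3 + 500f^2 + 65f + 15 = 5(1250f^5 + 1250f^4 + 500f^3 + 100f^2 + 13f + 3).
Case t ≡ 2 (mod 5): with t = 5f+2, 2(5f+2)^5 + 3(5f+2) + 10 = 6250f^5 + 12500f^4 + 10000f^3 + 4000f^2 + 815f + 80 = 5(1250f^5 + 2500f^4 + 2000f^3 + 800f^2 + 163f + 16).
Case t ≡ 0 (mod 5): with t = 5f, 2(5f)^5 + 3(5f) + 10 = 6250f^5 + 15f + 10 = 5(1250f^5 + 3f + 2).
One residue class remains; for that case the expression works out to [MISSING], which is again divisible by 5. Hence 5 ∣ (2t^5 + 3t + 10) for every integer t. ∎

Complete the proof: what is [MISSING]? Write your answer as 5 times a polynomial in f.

The residues treated are {3, 1, 2, 0}, so the missing case is t ≡ 4 (mod 5); write t = 5f+4.
Then 2(5f+4)^5 + 3(5f+4) + 10 = 6250f^5 + 25000f^4 + 40000f^3 + 32000f^2 + 12815f + 2070 = 5(1250f^5 + 5000f^4 + 8000f^3 + 6400f^2 + 2563f + 414).

5(1250f^5 + 5000f^4 + 8000f^3 + 6400f^2 + 2563f + 414)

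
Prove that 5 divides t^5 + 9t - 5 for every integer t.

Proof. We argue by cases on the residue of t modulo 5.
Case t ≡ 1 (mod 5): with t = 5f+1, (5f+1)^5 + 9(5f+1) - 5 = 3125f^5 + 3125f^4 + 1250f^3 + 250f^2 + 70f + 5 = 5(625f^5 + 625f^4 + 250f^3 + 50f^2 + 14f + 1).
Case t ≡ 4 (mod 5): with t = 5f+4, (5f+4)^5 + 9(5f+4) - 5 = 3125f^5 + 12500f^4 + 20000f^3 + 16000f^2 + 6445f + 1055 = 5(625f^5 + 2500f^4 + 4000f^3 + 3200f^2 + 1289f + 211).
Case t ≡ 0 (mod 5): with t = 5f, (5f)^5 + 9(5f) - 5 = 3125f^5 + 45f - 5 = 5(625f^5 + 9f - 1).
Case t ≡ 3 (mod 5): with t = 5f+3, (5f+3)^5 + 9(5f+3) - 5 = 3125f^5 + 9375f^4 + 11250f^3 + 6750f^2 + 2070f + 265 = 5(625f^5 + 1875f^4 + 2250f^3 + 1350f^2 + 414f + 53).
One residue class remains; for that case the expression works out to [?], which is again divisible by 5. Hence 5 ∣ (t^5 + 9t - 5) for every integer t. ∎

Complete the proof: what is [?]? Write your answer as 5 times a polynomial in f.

5(625f^5 + 1250f^4 + 1000f^3 + 400f^2 + 89f + 9)

The residues treated are {1, 4, 0, 3}, so the missing case is t ≡ 2 (mod 5); write t = 5f+2.
Then (5f+2)^5 + 9(5f+2) - 5 = 3125f^5 + 6250f^4 + 5000f^3 + 2000f^2 + 445f + 45 = 5(625f^5 + 1250f^4 + 1000f^3 + 400f^2 + 89f + 9).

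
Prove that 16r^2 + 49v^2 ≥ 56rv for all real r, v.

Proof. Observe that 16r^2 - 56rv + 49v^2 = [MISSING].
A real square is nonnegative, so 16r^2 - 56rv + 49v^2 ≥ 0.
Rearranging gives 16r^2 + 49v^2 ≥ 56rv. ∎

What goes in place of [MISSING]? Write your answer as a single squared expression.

16r^2 - 56rv + 49v^2 is a perfect-square trinomial: the outer terms are (4r)^2 and (7v)^2, and the cross term is -2·4r·7v.
So 16r^2 - 56rv + 49v^2 = (4r - 7v)^2 ≥ 0.

(4r - 7v)^2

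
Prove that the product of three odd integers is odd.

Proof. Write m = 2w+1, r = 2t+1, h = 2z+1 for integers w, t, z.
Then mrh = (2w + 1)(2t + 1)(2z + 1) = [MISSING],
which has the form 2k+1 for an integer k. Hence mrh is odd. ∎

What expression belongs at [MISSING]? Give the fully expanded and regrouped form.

2(4twz + 2tw + 2tz + t + 2wz + w + z) + 1

Expanding: (2w + 1)(2t + 1)(2z + 1) = 8twz + 4tw + 4tz + 2t + 4wz + 2w + 2z + 1.
Every term except the constant is even, so this is 2(4twz + 2tw + 2tz + t + 2wz + w + z) + 1,
and 4twz + 2tw + 2tz + t + 2wz + w + z ∈ ℤ gives the required form.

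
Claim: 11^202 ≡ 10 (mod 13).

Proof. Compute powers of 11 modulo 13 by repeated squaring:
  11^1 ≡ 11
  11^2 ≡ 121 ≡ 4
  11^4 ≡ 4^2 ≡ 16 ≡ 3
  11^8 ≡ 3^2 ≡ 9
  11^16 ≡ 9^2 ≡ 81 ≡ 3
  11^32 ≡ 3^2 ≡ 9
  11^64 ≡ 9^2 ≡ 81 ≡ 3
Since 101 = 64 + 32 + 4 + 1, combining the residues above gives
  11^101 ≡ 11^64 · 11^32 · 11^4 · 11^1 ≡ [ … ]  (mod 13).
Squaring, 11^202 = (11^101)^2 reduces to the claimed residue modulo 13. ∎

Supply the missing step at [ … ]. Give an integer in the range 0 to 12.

Multiply the listed residues: 3 · 9 · 3 · 11 = 27 → 81 → 891.
Reducing modulo 13: 891 = 68·13 + 7, so 11^101 ≡ 7.

7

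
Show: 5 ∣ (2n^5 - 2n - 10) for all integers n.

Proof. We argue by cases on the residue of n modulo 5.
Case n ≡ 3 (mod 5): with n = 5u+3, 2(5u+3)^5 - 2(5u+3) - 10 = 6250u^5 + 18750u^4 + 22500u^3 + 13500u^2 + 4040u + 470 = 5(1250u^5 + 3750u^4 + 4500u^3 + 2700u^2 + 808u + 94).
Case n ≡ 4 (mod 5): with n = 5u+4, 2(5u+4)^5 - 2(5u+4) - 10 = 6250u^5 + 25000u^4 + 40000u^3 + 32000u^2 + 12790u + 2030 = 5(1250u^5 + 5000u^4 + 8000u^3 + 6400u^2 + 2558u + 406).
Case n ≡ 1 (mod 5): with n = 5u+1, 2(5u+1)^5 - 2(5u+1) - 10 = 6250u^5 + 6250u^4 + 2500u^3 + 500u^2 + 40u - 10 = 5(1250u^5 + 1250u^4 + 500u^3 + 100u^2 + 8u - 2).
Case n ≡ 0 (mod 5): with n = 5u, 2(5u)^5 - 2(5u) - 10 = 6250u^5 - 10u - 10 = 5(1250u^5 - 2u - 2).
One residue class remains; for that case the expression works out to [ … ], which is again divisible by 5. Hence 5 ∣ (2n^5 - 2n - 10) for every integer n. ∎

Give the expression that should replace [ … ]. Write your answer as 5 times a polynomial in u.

The residues treated are {3, 4, 1, 0}, so the missing case is n ≡ 2 (mod 5); write n = 5u+2.
Then 2(5u+2)^5 - 2(5u+2) - 10 = 6250u^5 + 12500u^4 + 10000u^3 + 4000u^2 + 790u + 50 = 5(1250u^5 + 2500u^4 + 2000u^3 + 800u^2 + 158u + 10).

5(1250u^5 + 2500u^4 + 2000u^3 + 800u^2 + 158u + 10)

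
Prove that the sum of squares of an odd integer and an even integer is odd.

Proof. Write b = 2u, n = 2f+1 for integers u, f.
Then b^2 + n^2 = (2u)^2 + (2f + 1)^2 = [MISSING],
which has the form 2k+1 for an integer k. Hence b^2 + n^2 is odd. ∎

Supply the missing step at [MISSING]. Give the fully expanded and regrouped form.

(2u)^2 + (2f + 1)^2 = 4f^2 + 4f + 4u^2 + 1
= 2(2f^2 + 2f + 2u^2) + 1.
Since 2f^2 + 2f + 2u^2 is an integer, the sum of squares is of the form 2k+1 for an integer k.

2(2f^2 + 2f + 2u^2) + 1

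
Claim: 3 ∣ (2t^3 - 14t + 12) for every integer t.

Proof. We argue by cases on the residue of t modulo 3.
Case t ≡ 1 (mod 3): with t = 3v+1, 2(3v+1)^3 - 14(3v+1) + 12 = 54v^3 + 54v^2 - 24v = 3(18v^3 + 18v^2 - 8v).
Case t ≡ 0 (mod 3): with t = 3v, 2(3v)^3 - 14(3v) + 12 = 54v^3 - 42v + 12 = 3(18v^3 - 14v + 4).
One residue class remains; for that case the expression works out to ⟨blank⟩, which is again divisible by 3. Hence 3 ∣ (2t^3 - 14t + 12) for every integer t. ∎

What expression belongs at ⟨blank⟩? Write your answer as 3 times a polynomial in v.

3(18v^3 + 36v^2 + 10v)

Only t ≡ 2 (mod 3) is unaccounted for. Put t = 3v+2:
2(3v+2)^3 - 14(3v+2) + 12 expands to 54v^3 + 108v^2 + 30v,
and factoring out 3 leaves 3(18v^3 + 36v^2 + 10v).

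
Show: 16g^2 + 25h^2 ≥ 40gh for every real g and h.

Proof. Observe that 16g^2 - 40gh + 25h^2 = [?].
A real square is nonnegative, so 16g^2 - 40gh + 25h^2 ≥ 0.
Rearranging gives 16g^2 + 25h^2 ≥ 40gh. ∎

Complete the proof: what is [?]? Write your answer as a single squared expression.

The leading and trailing coefficients are 4^2 and 5^2, and 40 = 2·4·5, so the trinomial is (4g - 5h)^2.
Hence 16g^2 - 40gh + 25h^2 ≥ 0.

(4g - 5h)^2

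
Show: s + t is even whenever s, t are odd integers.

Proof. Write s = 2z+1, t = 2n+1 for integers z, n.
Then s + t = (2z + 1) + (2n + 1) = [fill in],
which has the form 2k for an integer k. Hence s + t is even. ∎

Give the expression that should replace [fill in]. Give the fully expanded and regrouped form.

2(n + z + 1)

Expanding: (2z + 1) + (2n + 1) = 2n + 2z + 2.
Every term is even; pulling out the factor of 2 gives 2(n + z + 1).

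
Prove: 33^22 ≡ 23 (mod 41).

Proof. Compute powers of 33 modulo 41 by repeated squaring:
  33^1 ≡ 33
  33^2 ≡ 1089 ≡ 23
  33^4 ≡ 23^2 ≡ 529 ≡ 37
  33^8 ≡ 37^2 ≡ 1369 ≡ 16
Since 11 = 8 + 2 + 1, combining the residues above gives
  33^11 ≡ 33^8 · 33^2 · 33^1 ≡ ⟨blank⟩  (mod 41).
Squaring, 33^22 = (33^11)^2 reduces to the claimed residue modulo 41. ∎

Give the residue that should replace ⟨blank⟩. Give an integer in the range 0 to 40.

8

33^8 · 33^2 · 33^1 ≡ 16 · 23 · 33 = 12144.
12144 mod 41 = 8, so 33^11 ≡ 8 (mod 41).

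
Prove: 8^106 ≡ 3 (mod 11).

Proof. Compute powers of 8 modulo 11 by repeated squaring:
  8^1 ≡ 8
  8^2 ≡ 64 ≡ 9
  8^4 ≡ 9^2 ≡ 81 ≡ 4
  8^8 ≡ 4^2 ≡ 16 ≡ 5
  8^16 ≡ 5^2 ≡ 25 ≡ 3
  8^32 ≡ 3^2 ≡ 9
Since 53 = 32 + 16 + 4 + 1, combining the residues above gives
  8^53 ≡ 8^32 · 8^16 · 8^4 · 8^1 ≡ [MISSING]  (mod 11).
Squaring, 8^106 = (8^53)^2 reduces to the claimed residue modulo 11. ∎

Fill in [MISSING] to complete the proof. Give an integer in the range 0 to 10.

Multiply the listed residues: 9 · 3 · 4 · 8 = 27 → 108 → 864.
Reducing modulo 11: 864 = 78·11 + 6, so 8^53 ≡ 6.

6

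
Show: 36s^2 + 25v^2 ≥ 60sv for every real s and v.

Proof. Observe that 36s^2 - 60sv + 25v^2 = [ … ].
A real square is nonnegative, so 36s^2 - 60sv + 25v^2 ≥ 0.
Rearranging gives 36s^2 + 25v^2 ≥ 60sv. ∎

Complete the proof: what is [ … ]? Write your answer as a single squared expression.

(6s - 5v)^2

The leading and trailing coefficients are 6^2 and 5^2, and 60 = 2·6·5, so the trinomial is (6s - 5v)^2.
Hence 36s^2 - 60sv + 25v^2 ≥ 0.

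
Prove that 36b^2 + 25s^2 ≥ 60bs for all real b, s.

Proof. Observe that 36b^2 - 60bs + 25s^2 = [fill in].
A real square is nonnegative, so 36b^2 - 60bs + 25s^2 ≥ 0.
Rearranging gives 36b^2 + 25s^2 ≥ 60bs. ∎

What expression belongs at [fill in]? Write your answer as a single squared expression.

(6b - 5s)^2

The leading and trailing coefficients are 6^2 and 5^2, and 60 = 2·6·5, so the trinomial is (6b - 5s)^2.
Hence 36b^2 - 60bs + 25s^2 ≥ 0.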